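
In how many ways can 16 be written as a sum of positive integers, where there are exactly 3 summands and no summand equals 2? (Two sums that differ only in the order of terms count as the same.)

14

Enumerating:
1, 1, 14
1, 3, 12
1, 4, 11
1, 5, 10
3, 3, 10
1, 6, 9
3, 4, 9
1, 7, 8
3, 5, 8
4, 4, 8
3, 6, 7
4, 5, 7
4, 6, 6
5, 5, 6
Counting gives 14.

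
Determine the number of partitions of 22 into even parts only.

56

A partial list (first 12 by largest part):
22
20,2
18,4
18,2,2
16,6
16,4,2
16,2,2,2
14,8
14,6,2
14,4,4
14,4,2,2
14,2,2,2,2
…and 44 more, for 56 total.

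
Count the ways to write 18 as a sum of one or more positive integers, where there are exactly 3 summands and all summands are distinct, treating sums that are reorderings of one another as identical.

The partitions of 18 that satisfy the conditions:
1, 2, 15
1, 3, 14
1, 4, 13
2, 3, 13
1, 5, 12
2, 4, 12
1, 6, 11
2, 5, 11
3, 4, 11
1, 7, 10
2, 6, 10
3, 5, 10
1, 8, 9
2, 7, 9
3, 6, 9
4, 5, 9
3, 7, 8
4, 6, 8
5, 6, 7

19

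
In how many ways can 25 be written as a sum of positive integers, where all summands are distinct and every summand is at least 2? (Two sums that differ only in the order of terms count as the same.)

76

A full systematic count gives 76.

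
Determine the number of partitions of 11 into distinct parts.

12

They are:
11
10,1
9,2
8,3
8,2,1
7,4
7,3,1
6,5
6,4,1
6,3,2
5,4,2
5,3,2,1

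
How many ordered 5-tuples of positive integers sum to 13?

495

By stars and bars with positive parts, the count is C(12,4) = 495.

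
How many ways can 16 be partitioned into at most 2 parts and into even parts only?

Enumerating:
16
14 + 2
12 + 4
10 + 6
8 + 8
That's 5 in total.

5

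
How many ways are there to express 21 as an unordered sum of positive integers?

792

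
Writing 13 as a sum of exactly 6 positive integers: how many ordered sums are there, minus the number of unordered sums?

Compositions: C(12,5) = 792.
Partitions of 13 into exactly 6 parts: 14.
Difference: 792 − 14 = 778.

778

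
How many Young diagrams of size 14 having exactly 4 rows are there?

They are:
11,1,1,1
10,2,1,1
9,3,1,1
9,2,2,1
8,4,1,1
8,3,2,1
8,2,2,2
7,5,1,1
7,4,2,1
7,3,3,1
7,3,2,2
6,6,1,1
6,5,2,1
6,4,3,1
6,4,2,2
6,3,3,2
5,5,3,1
5,5,2,2
5,4,4,1
5,4,3,2
5,3,3,3
4,4,4,2
4,4,3,3

23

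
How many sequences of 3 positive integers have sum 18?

136

Place 2 bars in the 17 internal gaps of a row of 18 dots: C(17,2) = 136.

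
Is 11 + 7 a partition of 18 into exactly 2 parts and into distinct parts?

Yes

The parts sum to 18, and the condition 'there are exactly 2 summands' holds; the condition 'all summands are distinct' holds.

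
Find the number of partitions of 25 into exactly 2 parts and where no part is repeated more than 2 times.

12

Enumerating:
24+1
23+2
22+3
21+4
20+5
19+6
18+7
17+8
16+9
15+10
14+11
13+12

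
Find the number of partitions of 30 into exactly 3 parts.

75

Enumerating by decreasing first part gives 75 partitions in all.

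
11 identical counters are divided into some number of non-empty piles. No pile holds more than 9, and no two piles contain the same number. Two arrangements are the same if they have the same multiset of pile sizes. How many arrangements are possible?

10

Enumerating:
9+2
8+3
8+2+1
7+4
7+3+1
6+5
6+4+1
6+3+2
5+4+2
5+3+2+1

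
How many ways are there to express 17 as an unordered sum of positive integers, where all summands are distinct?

38

A partial list (first 12 by largest part):
17
16,1
15,2
14,3
14,2,1
13,4
13,3,1
12,5
12,4,1
12,3,2
11,6
11,5,1
…and 26 more, for 38 total.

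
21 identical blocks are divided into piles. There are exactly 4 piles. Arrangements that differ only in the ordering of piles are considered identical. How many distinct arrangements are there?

72

Direct enumeration gives 72 partitions.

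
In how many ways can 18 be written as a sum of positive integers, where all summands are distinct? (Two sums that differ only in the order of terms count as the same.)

46

A partial list (first 12 by largest part):
18
17,1
16,2
15,3
15,2,1
14,4
14,3,1
13,5
13,4,1
13,3,2
12,6
12,5,1
…and 34 more, for 46 total.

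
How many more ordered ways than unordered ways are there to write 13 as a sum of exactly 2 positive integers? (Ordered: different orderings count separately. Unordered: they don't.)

Compositions: C(12,1) = 12.
Unordered (partitions into 2 parts): 6.
Difference: 12 − 6 = 6.

6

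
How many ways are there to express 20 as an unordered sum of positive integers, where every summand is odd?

There are too many to list fully; the first 12 (by largest part) are:
19, 1
17, 3
17, 1, 1, 1
15, 5
15, 3, 1, 1
15, 1, 1, 1, 1, 1
13, 7
13, 5, 1, 1
13, 3, 3, 1
13, 3, 1, 1, 1, 1
13, 1, 1, 1, 1, 1, 1, 1
11, 9
…and 52 more, for 64 total.

64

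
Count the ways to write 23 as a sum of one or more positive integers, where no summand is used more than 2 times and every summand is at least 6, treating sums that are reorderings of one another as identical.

12

They are:
23
6, 17
7, 16
8, 15
9, 14
10, 13
11, 12
6, 6, 11
6, 7, 10
6, 8, 9
7, 7, 9
7, 8, 8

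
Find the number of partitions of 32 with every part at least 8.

21

Listing the qualifying partitions of 32:
32
24 + 8
23 + 9
22 + 10
21 + 11
20 + 12
19 + 13
18 + 14
17 + 15
16 + 16
16 + 8 + 8
15 + 9 + 8
14 + 10 + 8
14 + 9 + 9
13 + 11 + 8
13 + 10 + 9
12 + 12 + 8
12 + 11 + 9
12 + 10 + 10
11 + 11 + 10
8 + 8 + 8 + 8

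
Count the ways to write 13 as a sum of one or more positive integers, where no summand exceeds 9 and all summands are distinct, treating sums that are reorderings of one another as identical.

Listing the qualifying partitions of 13:
4, 9
1, 3, 9
5, 8
1, 4, 8
2, 3, 8
6, 7
1, 5, 7
2, 4, 7
1, 2, 3, 7
2, 5, 6
3, 4, 6
1, 2, 4, 6
1, 3, 4, 5
Counting gives 13.

13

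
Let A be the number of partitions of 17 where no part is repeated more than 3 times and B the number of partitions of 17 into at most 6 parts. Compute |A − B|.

3

Partitions of 17 where no part is repeated more than 3 times: 166.
Partitions of 17 into at most 6 parts: 163.
|166 − 163| = 3.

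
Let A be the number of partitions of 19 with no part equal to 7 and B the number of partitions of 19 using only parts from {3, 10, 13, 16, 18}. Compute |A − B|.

Partitions of 19 with no part equal to 7: 413.
Partitions of 19 using only parts from {3, 10, 13, 16, 18}: 3.
|413 − 3| = 410.

410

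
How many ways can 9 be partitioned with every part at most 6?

26

A partial list (first 12 by largest part):
6, 3
6, 2, 1
6, 1, 1, 1
5, 4
5, 3, 1
5, 2, 2
5, 2, 1, 1
5, 1, 1, 1, 1
4, 4, 1
4, 3, 2
4, 3, 1, 1
4, 2, 2, 1
…and 14 more, for 26 total.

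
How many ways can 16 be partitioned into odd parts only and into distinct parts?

Enumerating:
15+1
13+3
11+5
9+7
7+5+3+1
Counting gives 5.

5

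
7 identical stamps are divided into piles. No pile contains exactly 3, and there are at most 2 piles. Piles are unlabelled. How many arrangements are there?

The partitions of 7 that satisfy the conditions:
7
1+6
2+5
Counting gives 3.

3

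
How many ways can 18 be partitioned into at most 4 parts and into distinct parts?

43

There are too many to list fully; the first 12 (by largest part) are:
18
17+1
16+2
15+3
15+2+1
14+4
14+3+1
13+5
13+4+1
13+3+2
12+6
12+5+1
…and 31 more, for 43 total.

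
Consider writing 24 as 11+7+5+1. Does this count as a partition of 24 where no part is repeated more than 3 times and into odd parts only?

Yes

The parts sum to 24, and the condition 'no summand is used more than 3 times' holds; the condition 'every summand is odd' holds.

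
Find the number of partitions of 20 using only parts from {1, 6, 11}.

Enumerating:
11,6,1,1,1
11,1,1,1,1,1,1,1,1,1
6,6,6,1,1
6,6,1,1,1,1,1,1,1,1
6,1,1,1,1,1,1,1,1,1,1,1,1,1,1
1,1,1,1,1,1,1,1,1,1,1,1,1,1,1,1,1,1,1,1

6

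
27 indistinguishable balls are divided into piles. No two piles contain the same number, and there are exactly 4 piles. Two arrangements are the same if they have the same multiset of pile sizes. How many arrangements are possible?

Enumerating by decreasing first part gives 72 partitions in all.

72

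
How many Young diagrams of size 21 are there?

Counting exhaustively, 792 partitions satisfy the conditions.

792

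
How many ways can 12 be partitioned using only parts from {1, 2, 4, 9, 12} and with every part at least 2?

5

Listing the qualifying partitions of 12:
12
4 + 4 + 4
4 + 4 + 2 + 2
4 + 2 + 2 + 2 + 2
2 + 2 + 2 + 2 + 2 + 2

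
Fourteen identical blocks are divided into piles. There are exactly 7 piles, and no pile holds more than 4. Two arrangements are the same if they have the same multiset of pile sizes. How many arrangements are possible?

8

Enumerating:
4,4,2,1,1,1,1
4,3,3,1,1,1,1
4,3,2,2,1,1,1
4,2,2,2,2,1,1
3,3,3,2,1,1,1
3,3,2,2,2,1,1
3,2,2,2,2,2,1
2,2,2,2,2,2,2
Counting gives 8.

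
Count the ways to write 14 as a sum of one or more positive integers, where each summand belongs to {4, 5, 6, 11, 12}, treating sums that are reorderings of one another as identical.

2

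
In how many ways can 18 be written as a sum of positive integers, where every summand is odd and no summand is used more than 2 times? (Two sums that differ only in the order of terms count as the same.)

14

Enumerating:
1 + 17
3 + 15
5 + 13
1 + 1 + 3 + 13
7 + 11
1 + 1 + 5 + 11
1 + 3 + 3 + 11
9 + 9
1 + 1 + 7 + 9
1 + 3 + 5 + 9
1 + 3 + 7 + 7
1 + 5 + 5 + 7
3 + 3 + 5 + 7
1 + 1 + 3 + 3 + 5 + 5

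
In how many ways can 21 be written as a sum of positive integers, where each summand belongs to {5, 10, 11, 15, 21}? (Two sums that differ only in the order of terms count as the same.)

The partitions of 21 that satisfy the conditions:
21
11+10
11+5+5

3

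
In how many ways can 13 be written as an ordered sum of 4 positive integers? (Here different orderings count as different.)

220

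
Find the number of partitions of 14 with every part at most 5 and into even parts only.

4

The partitions of 14 that satisfy the conditions:
4, 4, 4, 2
4, 4, 2, 2, 2
4, 2, 2, 2, 2, 2
2, 2, 2, 2, 2, 2, 2
That's 4 in total.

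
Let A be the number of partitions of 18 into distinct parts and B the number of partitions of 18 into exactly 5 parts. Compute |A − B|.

Partitions of 18 into distinct parts: 46.
Partitions of 18 into exactly 5 parts: 57.
|46 − 57| = 11.

11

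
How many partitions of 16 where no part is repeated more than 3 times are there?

There are 132 such partitions.

132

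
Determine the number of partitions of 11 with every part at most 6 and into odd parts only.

8

Listing the qualifying partitions of 11:
5,5,1
5,3,3
5,3,1,1,1
5,1,1,1,1,1,1
3,3,3,1,1
3,3,1,1,1,1,1
3,1,1,1,1,1,1,1,1
1,1,1,1,1,1,1,1,1,1,1
Counting gives 8.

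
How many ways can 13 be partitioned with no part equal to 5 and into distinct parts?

14

The partitions of 13 that satisfy the conditions:
13
12 + 1
11 + 2
10 + 3
10 + 2 + 1
9 + 4
9 + 3 + 1
8 + 4 + 1
8 + 3 + 2
7 + 6
7 + 4 + 2
7 + 3 + 2 + 1
6 + 4 + 3
6 + 4 + 2 + 1
That's 14 in total.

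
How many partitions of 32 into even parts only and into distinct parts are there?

32

A partial list (first 12 by largest part):
32
30,2
28,4
26,6
26,4,2
24,8
24,6,2
22,10
22,8,2
22,6,4
20,12
20,10,2
…and 20 more, for 32 total.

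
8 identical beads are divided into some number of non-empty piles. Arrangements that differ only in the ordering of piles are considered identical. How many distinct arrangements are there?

22

Listing the qualifying partitions of 8:
8
1, 7
2, 6
1, 1, 6
3, 5
1, 2, 5
1, 1, 1, 5
4, 4
1, 3, 4
2, 2, 4
1, 1, 2, 4
1, 1, 1, 1, 4
2, 3, 3
1, 1, 3, 3
1, 2, 2, 3
1, 1, 1, 2, 3
1, 1, 1, 1, 1, 3
2, 2, 2, 2
1, 1, 2, 2, 2
1, 1, 1, 1, 2, 2
1, 1, 1, 1, 1, 1, 2
1, 1, 1, 1, 1, 1, 1, 1
That's 22 in total.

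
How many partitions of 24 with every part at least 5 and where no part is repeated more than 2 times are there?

23

They are:
24
5 + 19
6 + 18
7 + 17
8 + 16
9 + 15
10 + 14
5 + 5 + 14
11 + 13
5 + 6 + 13
12 + 12
5 + 7 + 12
6 + 6 + 12
5 + 8 + 11
6 + 7 + 11
5 + 9 + 10
6 + 8 + 10
7 + 7 + 10
6 + 9 + 9
7 + 8 + 9
5 + 5 + 6 + 8
5 + 5 + 7 + 7
5 + 6 + 6 + 7
That's 23 in total.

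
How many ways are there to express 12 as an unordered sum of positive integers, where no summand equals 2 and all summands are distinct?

9

Listing the qualifying partitions of 12:
12
11,1
9,3
8,4
8,3,1
7,5
7,4,1
6,5,1
5,4,3
That's 9 in total.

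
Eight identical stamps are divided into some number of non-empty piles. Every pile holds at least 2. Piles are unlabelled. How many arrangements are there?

7

Listing the qualifying partitions of 8:
8
6, 2
5, 3
4, 4
4, 2, 2
3, 3, 2
2, 2, 2, 2
Counting gives 7.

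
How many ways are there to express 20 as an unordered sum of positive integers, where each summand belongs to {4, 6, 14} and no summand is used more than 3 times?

2

They are:
14, 6
6, 6, 4, 4
That's 2 in total.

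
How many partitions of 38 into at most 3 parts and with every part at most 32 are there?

128

There are 128 such partitions.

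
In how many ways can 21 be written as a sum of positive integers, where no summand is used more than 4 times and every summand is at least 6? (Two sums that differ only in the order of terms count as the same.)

9

They are:
21
15, 6
14, 7
13, 8
12, 9
11, 10
9, 6, 6
8, 7, 6
7, 7, 7
That's 9 in total.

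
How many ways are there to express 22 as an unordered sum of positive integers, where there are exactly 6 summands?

Counting exhaustively, 136 partitions satisfy the conditions.

136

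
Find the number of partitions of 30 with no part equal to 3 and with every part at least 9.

Listing the qualifying partitions of 30:
30
21, 9
20, 10
19, 11
18, 12
17, 13
16, 14
15, 15
12, 9, 9
11, 10, 9
10, 10, 10
That's 11 in total.

11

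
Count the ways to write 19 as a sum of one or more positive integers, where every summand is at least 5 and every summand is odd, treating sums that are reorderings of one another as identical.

3

They are:
19
9, 5, 5
7, 7, 5
That's 3 in total.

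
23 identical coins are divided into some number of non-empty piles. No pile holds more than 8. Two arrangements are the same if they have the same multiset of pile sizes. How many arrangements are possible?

Direct enumeration gives 764 partitions.

764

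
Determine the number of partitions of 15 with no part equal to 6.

146

Direct enumeration gives 146 partitions.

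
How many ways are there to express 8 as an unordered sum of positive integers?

The partitions of 8 that satisfy the conditions:
8
7, 1
6, 2
6, 1, 1
5, 3
5, 2, 1
5, 1, 1, 1
4, 4
4, 3, 1
4, 2, 2
4, 2, 1, 1
4, 1, 1, 1, 1
3, 3, 2
3, 3, 1, 1
3, 2, 2, 1
3, 2, 1, 1, 1
3, 1, 1, 1, 1, 1
2, 2, 2, 2
2, 2, 2, 1, 1
2, 2, 1, 1, 1, 1
2, 1, 1, 1, 1, 1, 1
1, 1, 1, 1, 1, 1, 1, 1

22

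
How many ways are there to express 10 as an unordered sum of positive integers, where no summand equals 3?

27

A partial list (first 12 by largest part):
10
9 + 1
8 + 2
8 + 1 + 1
7 + 2 + 1
7 + 1 + 1 + 1
6 + 4
6 + 2 + 2
6 + 2 + 1 + 1
6 + 1 + 1 + 1 + 1
5 + 5
5 + 4 + 1
…and 15 more, for 27 total.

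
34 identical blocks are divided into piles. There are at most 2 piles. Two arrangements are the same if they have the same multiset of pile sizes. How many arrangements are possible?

18

Enumerating:
34
33, 1
32, 2
31, 3
30, 4
29, 5
28, 6
27, 7
26, 8
25, 9
24, 10
23, 11
22, 12
21, 13
20, 14
19, 15
18, 16
17, 17
That's 18 in total.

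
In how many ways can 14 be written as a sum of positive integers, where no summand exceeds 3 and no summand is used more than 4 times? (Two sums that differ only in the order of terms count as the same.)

8

Enumerating:
3, 3, 3, 3, 2
3, 3, 3, 3, 1, 1
3, 3, 3, 2, 2, 1
3, 3, 3, 2, 1, 1, 1
3, 3, 2, 2, 2, 2
3, 3, 2, 2, 2, 1, 1
3, 3, 2, 2, 1, 1, 1, 1
3, 2, 2, 2, 2, 1, 1, 1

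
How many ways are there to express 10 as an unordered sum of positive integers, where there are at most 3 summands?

14

Enumerating:
10
9 + 1
8 + 2
8 + 1 + 1
7 + 3
7 + 2 + 1
6 + 4
6 + 3 + 1
6 + 2 + 2
5 + 5
5 + 4 + 1
5 + 3 + 2
4 + 4 + 2
4 + 3 + 3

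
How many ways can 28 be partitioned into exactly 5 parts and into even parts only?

23

They are:
20 + 2 + 2 + 2 + 2
18 + 4 + 2 + 2 + 2
16 + 6 + 2 + 2 + 2
16 + 4 + 4 + 2 + 2
14 + 8 + 2 + 2 + 2
14 + 6 + 4 + 2 + 2
14 + 4 + 4 + 4 + 2
12 + 10 + 2 + 2 + 2
12 + 8 + 4 + 2 + 2
12 + 6 + 6 + 2 + 2
12 + 6 + 4 + 4 + 2
12 + 4 + 4 + 4 + 4
10 + 10 + 4 + 2 + 2
10 + 8 + 6 + 2 + 2
10 + 8 + 4 + 4 + 2
10 + 6 + 6 + 4 + 2
10 + 6 + 4 + 4 + 4
8 + 8 + 8 + 2 + 2
8 + 8 + 6 + 4 + 2
8 + 8 + 4 + 4 + 4
8 + 6 + 6 + 6 + 2
8 + 6 + 6 + 4 + 4
6 + 6 + 6 + 6 + 4
Counting gives 23.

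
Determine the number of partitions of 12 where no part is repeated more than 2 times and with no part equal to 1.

15

Enumerating:
12
2 + 10
3 + 9
4 + 8
2 + 2 + 8
5 + 7
2 + 3 + 7
6 + 6
2 + 4 + 6
3 + 3 + 6
2 + 5 + 5
3 + 4 + 5
2 + 2 + 3 + 5
2 + 2 + 4 + 4
2 + 3 + 3 + 4
That's 15 in total.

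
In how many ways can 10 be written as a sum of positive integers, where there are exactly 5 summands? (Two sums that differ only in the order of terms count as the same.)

7

They are:
6,1,1,1,1
5,2,1,1,1
4,3,1,1,1
4,2,2,1,1
3,3,2,1,1
3,2,2,2,1
2,2,2,2,2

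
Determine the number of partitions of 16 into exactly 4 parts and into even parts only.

5

The partitions of 16 that satisfy the conditions:
10+2+2+2
8+4+2+2
6+6+2+2
6+4+4+2
4+4+4+4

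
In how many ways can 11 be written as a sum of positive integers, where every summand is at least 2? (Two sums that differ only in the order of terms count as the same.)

The partitions of 11 that satisfy the conditions:
11
9,2
8,3
7,4
7,2,2
6,5
6,3,2
5,4,2
5,3,3
5,2,2,2
4,4,3
4,3,2,2
3,3,3,2
3,2,2,2,2

14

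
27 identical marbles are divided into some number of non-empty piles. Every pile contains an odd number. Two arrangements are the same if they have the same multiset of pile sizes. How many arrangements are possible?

Direct enumeration gives 192 partitions.

192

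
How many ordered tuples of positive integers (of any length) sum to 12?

2048

There are 11 gaps and each independently is a cut or not, giving 2^11 = 2048.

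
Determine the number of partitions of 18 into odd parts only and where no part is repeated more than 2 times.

14

Listing the qualifying partitions of 18:
17, 1
15, 3
13, 5
13, 3, 1, 1
11, 7
11, 5, 1, 1
11, 3, 3, 1
9, 9
9, 7, 1, 1
9, 5, 3, 1
7, 7, 3, 1
7, 5, 5, 1
7, 5, 3, 3
5, 5, 3, 3, 1, 1
That's 14 in total.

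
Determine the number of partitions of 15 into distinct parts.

A partial list (first 12 by largest part):
15
14,1
13,2
12,3
12,2,1
11,4
11,3,1
10,5
10,4,1
10,3,2
9,6
9,5,1
…and 15 more, for 27 total.

27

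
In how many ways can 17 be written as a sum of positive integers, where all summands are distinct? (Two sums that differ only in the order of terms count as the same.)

38

There are too many to list fully; the first 12 (by largest part) are:
17
1 + 16
2 + 15
3 + 14
1 + 2 + 14
4 + 13
1 + 3 + 13
5 + 12
1 + 4 + 12
2 + 3 + 12
6 + 11
1 + 5 + 11
…and 26 more, for 38 total.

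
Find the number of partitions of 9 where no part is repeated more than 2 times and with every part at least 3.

The partitions of 9 that satisfy the conditions:
9
6+3
5+4

3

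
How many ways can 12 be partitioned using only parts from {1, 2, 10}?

Enumerating:
2 + 10
1 + 1 + 10
2 + 2 + 2 + 2 + 2 + 2
1 + 1 + 2 + 2 + 2 + 2 + 2
1 + 1 + 1 + 1 + 2 + 2 + 2 + 2
1 + 1 + 1 + 1 + 1 + 1 + 2 + 2 + 2
1 + 1 + 1 + 1 + 1 + 1 + 1 + 1 + 2 + 2
1 + 1 + 1 + 1 + 1 + 1 + 1 + 1 + 1 + 1 + 2
1 + 1 + 1 + 1 + 1 + 1 + 1 + 1 + 1 + 1 + 1 + 1

9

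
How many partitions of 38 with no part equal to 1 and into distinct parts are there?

460

There are 460 such partitions.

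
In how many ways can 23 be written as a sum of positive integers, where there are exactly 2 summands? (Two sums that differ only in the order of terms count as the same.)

11

Enumerating:
1, 22
2, 21
3, 20
4, 19
5, 18
6, 17
7, 16
8, 15
9, 14
10, 13
11, 12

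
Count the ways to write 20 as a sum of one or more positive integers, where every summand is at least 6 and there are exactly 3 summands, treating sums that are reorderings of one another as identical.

2

They are:
8 + 6 + 6
7 + 7 + 6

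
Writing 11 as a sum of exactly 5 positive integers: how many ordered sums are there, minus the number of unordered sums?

Ordered (compositions into 5 parts): C(10,4) = 210.
Partitions of 11 into exactly 5 parts: 10.
Difference: 210 − 10 = 200.

200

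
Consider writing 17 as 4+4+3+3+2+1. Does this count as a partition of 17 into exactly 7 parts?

No

The parts sum to 17, and the condition 'there are exactly 7 summands' is violated.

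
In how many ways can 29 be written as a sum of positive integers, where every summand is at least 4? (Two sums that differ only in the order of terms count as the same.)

115

Counting exhaustively, 115 partitions satisfy the conditions.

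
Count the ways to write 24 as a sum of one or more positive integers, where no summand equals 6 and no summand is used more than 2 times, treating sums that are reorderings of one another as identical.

302

A full systematic count gives 302.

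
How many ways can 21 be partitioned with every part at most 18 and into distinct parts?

There are 73 such partitions.

73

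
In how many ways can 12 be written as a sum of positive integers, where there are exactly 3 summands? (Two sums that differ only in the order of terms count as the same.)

They are:
10,1,1
9,2,1
8,3,1
8,2,2
7,4,1
7,3,2
6,5,1
6,4,2
6,3,3
5,5,2
5,4,3
4,4,4
Counting gives 12.

12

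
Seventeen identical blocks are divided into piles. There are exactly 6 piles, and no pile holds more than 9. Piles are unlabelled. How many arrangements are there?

A partial list (first 12 by largest part):
9 + 4 + 1 + 1 + 1 + 1
9 + 3 + 2 + 1 + 1 + 1
9 + 2 + 2 + 2 + 1 + 1
8 + 5 + 1 + 1 + 1 + 1
8 + 4 + 2 + 1 + 1 + 1
8 + 3 + 3 + 1 + 1 + 1
8 + 3 + 2 + 2 + 1 + 1
8 + 2 + 2 + 2 + 2 + 1
7 + 6 + 1 + 1 + 1 + 1
7 + 5 + 2 + 1 + 1 + 1
7 + 4 + 3 + 1 + 1 + 1
7 + 4 + 2 + 2 + 1 + 1
…and 28 more, for 40 total.

40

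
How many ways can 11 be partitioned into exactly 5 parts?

10

The partitions of 11 that satisfy the conditions:
1,1,1,1,7
1,1,1,2,6
1,1,1,3,5
1,1,2,2,5
1,1,1,4,4
1,1,2,3,4
1,2,2,2,4
1,1,3,3,3
1,2,2,3,3
2,2,2,2,3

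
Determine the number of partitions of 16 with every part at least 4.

11

They are:
16
12, 4
11, 5
10, 6
9, 7
8, 8
8, 4, 4
7, 5, 4
6, 6, 4
6, 5, 5
4, 4, 4, 4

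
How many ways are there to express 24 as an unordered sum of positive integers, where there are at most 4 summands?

A full systematic count gives 169.

169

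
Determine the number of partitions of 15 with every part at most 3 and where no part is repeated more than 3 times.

The partitions of 15 that satisfy the conditions:
2,2,2,3,3,3
1,1,2,2,3,3,3
1,1,1,2,2,2,3,3

3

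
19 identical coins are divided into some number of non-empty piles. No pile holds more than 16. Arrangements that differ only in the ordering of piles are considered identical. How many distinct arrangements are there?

486

Direct enumeration gives 486 partitions.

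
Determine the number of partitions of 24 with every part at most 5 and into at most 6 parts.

They are:
4, 5, 5, 5, 5
1, 3, 5, 5, 5, 5
2, 2, 5, 5, 5, 5
1, 4, 4, 5, 5, 5
2, 3, 4, 5, 5, 5
3, 3, 3, 5, 5, 5
2, 4, 4, 4, 5, 5
3, 3, 4, 4, 5, 5
3, 4, 4, 4, 4, 5
4, 4, 4, 4, 4, 4

10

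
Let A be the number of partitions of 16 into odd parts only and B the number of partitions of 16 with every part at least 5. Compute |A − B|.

Partitions of 16 into odd parts only: 32.
Partitions of 16 with every part at least 5: 6.
|32 − 6| = 26.

26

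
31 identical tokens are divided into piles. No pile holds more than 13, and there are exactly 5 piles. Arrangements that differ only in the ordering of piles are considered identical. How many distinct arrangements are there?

There are 233 such partitions.

233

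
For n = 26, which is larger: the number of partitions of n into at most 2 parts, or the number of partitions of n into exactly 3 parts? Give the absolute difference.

42

Partitions of 26 into at most 2 parts: 14.
Partitions of 26 into exactly 3 parts: 56.
|14 − 56| = 42.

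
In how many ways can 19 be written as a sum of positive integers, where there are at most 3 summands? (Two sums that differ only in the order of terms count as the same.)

There are too many to list fully; the first 12 (by largest part) are:
19
1,18
2,17
1,1,17
3,16
1,2,16
4,15
1,3,15
2,2,15
5,14
1,4,14
2,3,14
…and 28 more, for 40 total.

40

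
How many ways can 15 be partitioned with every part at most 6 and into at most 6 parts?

A partial list (first 12 by largest part):
6+6+3
6+6+2+1
6+6+1+1+1
6+5+4
6+5+3+1
6+5+2+2
6+5+2+1+1
6+5+1+1+1+1
6+4+4+1
6+4+3+2
6+4+3+1+1
6+4+2+2+1
…and 39 more, for 51 total.

51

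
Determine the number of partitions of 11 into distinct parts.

The partitions of 11 that satisfy the conditions:
11
10+1
9+2
8+3
8+2+1
7+4
7+3+1
6+5
6+4+1
6+3+2
5+4+2
5+3+2+1

12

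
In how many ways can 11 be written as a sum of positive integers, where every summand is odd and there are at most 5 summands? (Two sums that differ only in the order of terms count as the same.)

Enumerating:
11
9, 1, 1
7, 3, 1
7, 1, 1, 1, 1
5, 5, 1
5, 3, 3
5, 3, 1, 1, 1
3, 3, 3, 1, 1
Counting gives 8.

8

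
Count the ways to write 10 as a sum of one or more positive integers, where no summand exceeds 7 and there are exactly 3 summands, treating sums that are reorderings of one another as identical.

Enumerating:
7+2+1
6+3+1
6+2+2
5+4+1
5+3+2
4+4+2
4+3+3
Counting gives 7.

7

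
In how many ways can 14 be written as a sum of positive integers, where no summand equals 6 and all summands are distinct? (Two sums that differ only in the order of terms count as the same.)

17

Enumerating:
14
13+1
12+2
11+3
11+2+1
10+4
10+3+1
9+5
9+4+1
9+3+2
8+5+1
8+4+2
8+3+2+1
7+5+2
7+4+3
7+4+2+1
5+4+3+2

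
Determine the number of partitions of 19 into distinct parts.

54

A partial list (first 12 by largest part):
19
1, 18
2, 17
3, 16
1, 2, 16
4, 15
1, 3, 15
5, 14
1, 4, 14
2, 3, 14
6, 13
1, 5, 13
…and 42 more, for 54 total.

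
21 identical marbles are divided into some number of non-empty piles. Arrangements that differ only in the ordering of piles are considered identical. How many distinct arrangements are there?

792

Direct enumeration gives 792 partitions.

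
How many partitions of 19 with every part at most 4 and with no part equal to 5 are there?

94

There are 94 such partitions.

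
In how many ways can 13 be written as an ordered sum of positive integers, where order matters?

Each of the 12 gaps between 13 units is either a break or not: 2^12 = 4096.

4096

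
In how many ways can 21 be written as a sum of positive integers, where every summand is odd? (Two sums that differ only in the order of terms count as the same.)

Systematic enumeration (by largest part, then next-largest, …) yields 76.

76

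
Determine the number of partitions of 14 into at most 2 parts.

8

They are:
14
1 + 13
2 + 12
3 + 11
4 + 10
5 + 9
6 + 8
7 + 7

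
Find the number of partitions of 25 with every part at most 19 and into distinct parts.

A full systematic count gives 132.

132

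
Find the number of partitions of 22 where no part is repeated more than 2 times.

297

Counting exhaustively, 297 partitions satisfy the conditions.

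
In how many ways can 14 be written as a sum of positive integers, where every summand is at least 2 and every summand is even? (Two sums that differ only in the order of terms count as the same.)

They are:
14
12, 2
10, 4
10, 2, 2
8, 6
8, 4, 2
8, 2, 2, 2
6, 6, 2
6, 4, 4
6, 4, 2, 2
6, 2, 2, 2, 2
4, 4, 4, 2
4, 4, 2, 2, 2
4, 2, 2, 2, 2, 2
2, 2, 2, 2, 2, 2, 2
That's 15 in total.

15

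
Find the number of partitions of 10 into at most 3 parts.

Enumerating:
10
1,9
2,8
1,1,8
3,7
1,2,7
4,6
1,3,6
2,2,6
5,5
1,4,5
2,3,5
2,4,4
3,3,4
That's 14 in total.

14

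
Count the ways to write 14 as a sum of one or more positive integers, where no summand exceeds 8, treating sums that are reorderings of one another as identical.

Direct enumeration gives 116 partitions.

116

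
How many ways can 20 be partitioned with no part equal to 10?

Enumerating by decreasing first part gives 585 partitions in all.

585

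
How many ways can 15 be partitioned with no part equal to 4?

120

Counting exhaustively, 120 partitions satisfy the conditions.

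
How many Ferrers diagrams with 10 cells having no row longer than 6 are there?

There are too many to list fully; the first 12 (by largest part) are:
6, 4
6, 3, 1
6, 2, 2
6, 2, 1, 1
6, 1, 1, 1, 1
5, 5
5, 4, 1
5, 3, 2
5, 3, 1, 1
5, 2, 2, 1
5, 2, 1, 1, 1
5, 1, 1, 1, 1, 1
…and 23 more, for 35 total.

35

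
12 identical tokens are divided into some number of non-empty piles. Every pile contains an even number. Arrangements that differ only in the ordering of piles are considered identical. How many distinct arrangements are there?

11

Listing the qualifying partitions of 12:
12
10,2
8,4
8,2,2
6,6
6,4,2
6,2,2,2
4,4,4
4,4,2,2
4,2,2,2,2
2,2,2,2,2,2
That's 11 in total.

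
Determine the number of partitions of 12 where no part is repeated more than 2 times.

36

A partial list (first 12 by largest part):
12
11,1
10,2
10,1,1
9,3
9,2,1
8,4
8,3,1
8,2,2
8,2,1,1
7,5
7,4,1
…and 24 more, for 36 total.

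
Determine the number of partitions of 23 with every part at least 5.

21

The partitions of 23 that satisfy the conditions:
23
18 + 5
17 + 6
16 + 7
15 + 8
14 + 9
13 + 10
13 + 5 + 5
12 + 11
12 + 6 + 5
11 + 7 + 5
11 + 6 + 6
10 + 8 + 5
10 + 7 + 6
9 + 9 + 5
9 + 8 + 6
9 + 7 + 7
8 + 8 + 7
8 + 5 + 5 + 5
7 + 6 + 5 + 5
6 + 6 + 6 + 5
Counting gives 21.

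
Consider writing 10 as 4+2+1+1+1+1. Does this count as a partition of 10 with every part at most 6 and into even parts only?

No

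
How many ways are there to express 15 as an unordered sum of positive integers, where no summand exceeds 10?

164

Direct enumeration gives 164 partitions.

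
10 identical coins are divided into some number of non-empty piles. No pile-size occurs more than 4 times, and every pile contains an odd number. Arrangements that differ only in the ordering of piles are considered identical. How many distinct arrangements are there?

7

Listing the qualifying partitions of 10:
9+1
7+3
7+1+1+1
5+5
5+3+1+1
3+3+3+1
3+3+1+1+1+1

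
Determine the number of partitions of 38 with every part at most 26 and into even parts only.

471

Direct enumeration gives 471 partitions.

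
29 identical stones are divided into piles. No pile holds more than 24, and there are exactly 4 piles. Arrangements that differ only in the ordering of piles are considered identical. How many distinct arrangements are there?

183

Direct enumeration gives 183 partitions.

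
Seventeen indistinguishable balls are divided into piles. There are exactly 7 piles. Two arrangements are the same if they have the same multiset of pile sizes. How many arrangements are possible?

38

A partial list (first 12 by largest part):
11 + 1 + 1 + 1 + 1 + 1 + 1
10 + 2 + 1 + 1 + 1 + 1 + 1
9 + 3 + 1 + 1 + 1 + 1 + 1
9 + 2 + 2 + 1 + 1 + 1 + 1
8 + 4 + 1 + 1 + 1 + 1 + 1
8 + 3 + 2 + 1 + 1 + 1 + 1
8 + 2 + 2 + 2 + 1 + 1 + 1
7 + 5 + 1 + 1 + 1 + 1 + 1
7 + 4 + 2 + 1 + 1 + 1 + 1
7 + 3 + 3 + 1 + 1 + 1 + 1
7 + 3 + 2 + 2 + 1 + 1 + 1
7 + 2 + 2 + 2 + 2 + 1 + 1
…and 26 more, for 38 total.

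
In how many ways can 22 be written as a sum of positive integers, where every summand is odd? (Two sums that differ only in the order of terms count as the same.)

There are 89 such partitions.

89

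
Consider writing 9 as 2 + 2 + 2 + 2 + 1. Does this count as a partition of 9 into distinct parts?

The parts sum to 9, and the condition 'all summands are distinct' is violated.

No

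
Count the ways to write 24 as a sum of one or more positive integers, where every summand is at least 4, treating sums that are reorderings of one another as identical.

50

There are too many to list fully; the first 12 (by largest part) are:
24
20 + 4
19 + 5
18 + 6
17 + 7
16 + 8
16 + 4 + 4
15 + 9
15 + 5 + 4
14 + 10
14 + 6 + 4
14 + 5 + 5
…and 38 more, for 50 total.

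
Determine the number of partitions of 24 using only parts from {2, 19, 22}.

The partitions of 24 that satisfy the conditions:
22, 2
2, 2, 2, 2, 2, 2, 2, 2, 2, 2, 2, 2

2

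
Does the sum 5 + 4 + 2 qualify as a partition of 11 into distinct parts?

The parts sum to 11, and the condition 'all summands are distinct' holds.

Yes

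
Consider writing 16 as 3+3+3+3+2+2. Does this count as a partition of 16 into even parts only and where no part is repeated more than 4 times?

No

The parts sum to 16, and the condition 'every summand is even' is violated.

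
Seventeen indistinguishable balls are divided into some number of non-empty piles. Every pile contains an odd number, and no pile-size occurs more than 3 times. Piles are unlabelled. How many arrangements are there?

18

They are:
17
15+1+1
13+3+1
11+5+1
11+3+3
11+3+1+1+1
9+7+1
9+5+3
9+5+1+1+1
9+3+3+1+1
7+7+3
7+7+1+1+1
7+5+5
7+5+3+1+1
7+3+3+3+1
5+5+5+1+1
5+5+3+3+1
5+3+3+3+1+1+1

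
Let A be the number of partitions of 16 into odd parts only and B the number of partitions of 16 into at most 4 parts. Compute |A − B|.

32

Partitions of 16 into odd parts only: 32.
Partitions of 16 into at most 4 parts: 64.
|32 − 64| = 32.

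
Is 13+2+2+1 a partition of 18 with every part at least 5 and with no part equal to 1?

No

The parts sum to 18, and the condition 'every summand is at least 5' is violated.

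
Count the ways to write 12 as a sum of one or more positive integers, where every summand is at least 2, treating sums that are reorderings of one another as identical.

Listing the qualifying partitions of 12:
12
10, 2
9, 3
8, 4
8, 2, 2
7, 5
7, 3, 2
6, 6
6, 4, 2
6, 3, 3
6, 2, 2, 2
5, 5, 2
5, 4, 3
5, 3, 2, 2
4, 4, 4
4, 4, 2, 2
4, 3, 3, 2
4, 2, 2, 2, 2
3, 3, 3, 3
3, 3, 2, 2, 2
2, 2, 2, 2, 2, 2
That's 21 in total.

21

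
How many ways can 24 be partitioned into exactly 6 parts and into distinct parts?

3

Enumerating:
9, 5, 4, 3, 2, 1
8, 6, 4, 3, 2, 1
7, 6, 5, 3, 2, 1
That's 3 in total.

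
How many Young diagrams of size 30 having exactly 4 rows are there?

206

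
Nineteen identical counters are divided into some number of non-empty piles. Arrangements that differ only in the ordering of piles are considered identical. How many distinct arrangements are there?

Enumerating by decreasing first part gives 490 partitions in all.

490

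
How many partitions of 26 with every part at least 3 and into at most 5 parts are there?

Counting exhaustively, 129 partitions satisfy the conditions.

129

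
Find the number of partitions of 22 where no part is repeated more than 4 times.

628

Enumerating by decreasing first part gives 628 partitions in all.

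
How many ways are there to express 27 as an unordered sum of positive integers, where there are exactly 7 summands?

Counting exhaustively, 364 partitions satisfy the conditions.

364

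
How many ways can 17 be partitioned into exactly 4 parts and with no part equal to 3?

23

Listing the qualifying partitions of 17:
14+1+1+1
13+2+1+1
12+2+2+1
11+4+1+1
11+2+2+2
10+5+1+1
10+4+2+1
9+6+1+1
9+5+2+1
9+4+2+2
8+7+1+1
8+6+2+1
8+5+2+2
8+4+4+1
7+7+2+1
7+6+2+2
7+5+4+1
7+4+4+2
6+6+4+1
6+5+5+1
6+5+4+2
5+5+5+2
5+4+4+4
That's 23 in total.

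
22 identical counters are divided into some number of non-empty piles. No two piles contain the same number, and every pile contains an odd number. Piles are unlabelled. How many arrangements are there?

8

Listing the qualifying partitions of 22:
21, 1
19, 3
17, 5
15, 7
13, 9
13, 5, 3, 1
11, 7, 3, 1
9, 7, 5, 1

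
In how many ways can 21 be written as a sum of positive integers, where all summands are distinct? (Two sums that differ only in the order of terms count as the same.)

Systematic enumeration (by largest part, then next-largest, …) yields 76.

76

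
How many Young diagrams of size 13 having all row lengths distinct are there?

The partitions of 13 that satisfy the conditions:
13
12, 1
11, 2
10, 3
10, 2, 1
9, 4
9, 3, 1
8, 5
8, 4, 1
8, 3, 2
7, 6
7, 5, 1
7, 4, 2
7, 3, 2, 1
6, 5, 2
6, 4, 3
6, 4, 2, 1
5, 4, 3, 1

18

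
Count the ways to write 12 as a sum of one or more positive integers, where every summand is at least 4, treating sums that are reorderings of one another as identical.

5

The partitions of 12 that satisfy the conditions:
12
8, 4
7, 5
6, 6
4, 4, 4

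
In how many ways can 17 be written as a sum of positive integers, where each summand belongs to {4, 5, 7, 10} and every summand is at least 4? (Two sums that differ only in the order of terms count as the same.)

They are:
7 + 10
5 + 5 + 7
4 + 4 + 4 + 5

3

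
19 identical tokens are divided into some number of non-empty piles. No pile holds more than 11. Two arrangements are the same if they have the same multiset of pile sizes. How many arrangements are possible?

Systematic enumeration (by largest part, then next-largest, …) yields 445.

445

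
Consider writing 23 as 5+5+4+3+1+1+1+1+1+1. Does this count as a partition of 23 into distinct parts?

No

The parts sum to 23, and the condition 'all summands are distinct' is violated.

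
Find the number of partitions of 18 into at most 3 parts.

37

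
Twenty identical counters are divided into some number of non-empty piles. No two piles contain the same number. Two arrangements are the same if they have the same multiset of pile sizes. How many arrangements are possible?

64

A partial list (first 12 by largest part):
20
19,1
18,2
17,3
17,2,1
16,4
16,3,1
15,5
15,4,1
15,3,2
14,6
14,5,1
…and 52 more, for 64 total.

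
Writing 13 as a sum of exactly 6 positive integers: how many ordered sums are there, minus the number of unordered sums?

778

Ordered (compositions into 6 parts): C(12,5) = 792.
Partitions of 13 into exactly 6 parts: 14.
Difference: 792 − 14 = 778.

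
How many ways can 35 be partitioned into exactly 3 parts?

There are 102 such partitions.

102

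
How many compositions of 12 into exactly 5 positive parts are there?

330

Place 4 bars in the 11 internal gaps of a row of 12 dots: C(11,4) = 330.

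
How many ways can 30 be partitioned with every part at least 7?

24

They are:
30
23, 7
22, 8
21, 9
20, 10
19, 11
18, 12
17, 13
16, 14
16, 7, 7
15, 15
15, 8, 7
14, 9, 7
14, 8, 8
13, 10, 7
13, 9, 8
12, 11, 7
12, 10, 8
12, 9, 9
11, 11, 8
11, 10, 9
10, 10, 10
9, 7, 7, 7
8, 8, 7, 7
Counting gives 24.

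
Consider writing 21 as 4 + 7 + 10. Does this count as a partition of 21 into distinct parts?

The parts sum to 21, and the condition 'all summands are distinct' holds.

Yes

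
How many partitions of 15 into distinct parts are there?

A partial list (first 12 by largest part):
15
14,1
13,2
12,3
12,2,1
11,4
11,3,1
10,5
10,4,1
10,3,2
9,6
9,5,1
…and 15 more, for 27 total.

27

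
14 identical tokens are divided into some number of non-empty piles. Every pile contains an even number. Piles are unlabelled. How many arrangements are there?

15

The partitions of 14 that satisfy the conditions:
14
2, 12
4, 10
2, 2, 10
6, 8
2, 4, 8
2, 2, 2, 8
2, 6, 6
4, 4, 6
2, 2, 4, 6
2, 2, 2, 2, 6
2, 4, 4, 4
2, 2, 2, 4, 4
2, 2, 2, 2, 2, 4
2, 2, 2, 2, 2, 2, 2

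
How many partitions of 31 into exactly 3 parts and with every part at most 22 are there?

64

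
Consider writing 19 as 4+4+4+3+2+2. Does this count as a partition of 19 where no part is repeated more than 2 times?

No

The parts sum to 19, and the condition 'no summand is used more than 2 times' is violated.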